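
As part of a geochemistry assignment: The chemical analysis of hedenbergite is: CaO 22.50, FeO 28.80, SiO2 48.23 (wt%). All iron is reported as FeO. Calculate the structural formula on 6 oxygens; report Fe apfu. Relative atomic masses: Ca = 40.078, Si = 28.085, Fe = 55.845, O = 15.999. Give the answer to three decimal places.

0.999 Fe apfu

CaO (M=56.077): mol = 0.40123; Ca = 0.40123, O = 0.40123.
FeO (M=71.844): mol = 0.40087; Fe = 0.40087, O = 0.40087.
SiO2 (M=60.083): mol = 0.80272; Si = 0.80272, O = 1.60544.
ΣO = 2.40754; factor = 6/ΣO = 2.49217.
Fe apfu = 0.40087 × 2.49217 = 0.999.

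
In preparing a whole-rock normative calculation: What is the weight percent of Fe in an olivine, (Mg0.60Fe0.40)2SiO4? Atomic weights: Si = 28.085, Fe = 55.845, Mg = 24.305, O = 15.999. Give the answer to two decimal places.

26.93 wt%

Formula mass = 1.20*24.305 + 0.80*55.845 + 1*28.085 + 4*15.999 = 165.923 g/mol, of which 44.676 g is Fe.
So Fe makes up 44.676/165.923 = 0.2693 of the mass, i.e. 26.93%.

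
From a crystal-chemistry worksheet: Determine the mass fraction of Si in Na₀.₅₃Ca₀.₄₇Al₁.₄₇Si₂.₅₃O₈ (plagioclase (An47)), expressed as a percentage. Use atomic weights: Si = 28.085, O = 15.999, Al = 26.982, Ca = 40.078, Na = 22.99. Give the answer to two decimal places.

Molar mass of Na₀.₅₃Ca₀.₄₇Al₁.₄₇Si₂.₅₃O₈: 0.53·22.99 + 0.47·40.078 + 1.47·26.982 + 2.53·28.085 + 8·15.999 = 269.732 g/mol.
Mass of Si per formula unit: 2.53 × 28.085 = 71.055 g.
Weight fraction Si = 71.055 / 269.732 = 0.2634.

26.34 wt%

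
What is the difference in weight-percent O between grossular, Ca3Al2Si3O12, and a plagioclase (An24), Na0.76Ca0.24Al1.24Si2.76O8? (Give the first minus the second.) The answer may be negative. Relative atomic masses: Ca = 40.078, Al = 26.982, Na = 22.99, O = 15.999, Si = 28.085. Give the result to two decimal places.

-5.49 percentage points

O in Ca3Al2Si3O12: molar mass 450.441 g/mol; 12×15.999 = 191.988 g → 42.62 wt%.
O in Na0.76Ca0.24Al1.24Si2.76O8: molar mass 266.055 g/mol; 8×15.999 = 127.992 g → 48.11 wt%.
Difference = 42.62 − 48.11 = -5.49 percentage points.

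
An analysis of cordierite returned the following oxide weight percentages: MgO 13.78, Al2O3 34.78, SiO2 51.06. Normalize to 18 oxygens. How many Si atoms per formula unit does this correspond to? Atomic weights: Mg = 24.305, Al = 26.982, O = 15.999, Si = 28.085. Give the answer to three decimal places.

4.991 Si apfu

MgO (M=40.304): mol = 0.34190; Mg = 0.34190, O = 0.34190.
Al2O3 (M=101.961): mol = 0.34111; Al = 0.68222, O = 1.02333.
SiO2 (M=60.083): mol = 0.84982; Si = 0.84982, O = 1.69964.
ΣO = 3.06487; factor = 18/ΣO = 5.87301.
Si apfu = 0.84982 × 5.87301 = 4.991.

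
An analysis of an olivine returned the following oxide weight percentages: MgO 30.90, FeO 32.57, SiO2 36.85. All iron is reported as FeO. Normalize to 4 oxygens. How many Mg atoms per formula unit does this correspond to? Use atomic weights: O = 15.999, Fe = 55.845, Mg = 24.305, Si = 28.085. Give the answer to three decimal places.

1.253 Mg apfu

30.90 wt% MgO ÷ 40.304 g/mol = 0.76667 mol, giving 0.76667 Mg and 0.76667 O.
32.57 wt% FeO ÷ 71.844 g/mol = 0.45334 mol, giving 0.45334 Fe and 0.45334 O.
36.85 wt% SiO2 ÷ 60.083 g/mol = 0.61332 mol, giving 0.61332 Si and 1.22664 O.
Oxygen sums to 2.44665; scaling by 4/2.44665 = 1.63489 puts the formula on 4 O.
Mg: 0.76667 × 1.63489 = 1.253 atoms per formula unit.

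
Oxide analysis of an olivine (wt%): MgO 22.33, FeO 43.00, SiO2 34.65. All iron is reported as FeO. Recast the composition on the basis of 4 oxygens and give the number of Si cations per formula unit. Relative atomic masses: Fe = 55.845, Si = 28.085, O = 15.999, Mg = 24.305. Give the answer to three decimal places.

MgO: 22.33/40.304 = 0.55404 mol → 0.55404 mol Mg, 0.55404 mol O.
FeO: 43.00/71.844 = 0.59852 mol → 0.59852 mol Fe, 0.59852 mol O.
SiO2: 34.65/60.083 = 0.57670 mol → 0.57670 mol Si, 1.15340 mol O.
Total oxygen = 2.30596 mol. Normalization factor = 4/2.30596 = 1.73464.
Si per 4 O = 0.57670 × 1.73464 = 1.000.

1.000 Si apfu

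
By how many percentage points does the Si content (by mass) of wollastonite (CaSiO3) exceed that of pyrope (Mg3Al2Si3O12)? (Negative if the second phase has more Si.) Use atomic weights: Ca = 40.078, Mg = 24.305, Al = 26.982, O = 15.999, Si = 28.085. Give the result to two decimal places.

3.28 percentage points

M(CaSiO3) = 116.160 g/mol, so wt% Si = 28.085/116.160 × 100 = 24.18%.
M(Mg3Al2Si3O12) = 403.122 g/mol, so wt% Si = 84.255/403.122 × 100 = 20.90%.
24.18 − 20.90 = 3.28 pp.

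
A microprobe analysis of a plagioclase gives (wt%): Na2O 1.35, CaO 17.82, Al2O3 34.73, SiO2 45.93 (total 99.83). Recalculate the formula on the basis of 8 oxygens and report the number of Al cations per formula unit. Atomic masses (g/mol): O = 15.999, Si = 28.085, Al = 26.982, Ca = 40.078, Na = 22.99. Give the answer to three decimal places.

Na2O (M=61.979): mol = 0.02178; Na = 0.04356, O = 0.02178.
CaO (M=56.077): mol = 0.31778; Ca = 0.31778, O = 0.31778.
Al2O3 (M=101.961): mol = 0.34062; Al = 0.68124, O = 1.02186.
SiO2 (M=60.083): mol = 0.76444; Si = 0.76444, O = 1.52888.
ΣO = 2.89030; factor = 8/ΣO = 2.76788.
Al apfu = 0.68124 × 2.76788 = 1.886.

1.886 Al apfu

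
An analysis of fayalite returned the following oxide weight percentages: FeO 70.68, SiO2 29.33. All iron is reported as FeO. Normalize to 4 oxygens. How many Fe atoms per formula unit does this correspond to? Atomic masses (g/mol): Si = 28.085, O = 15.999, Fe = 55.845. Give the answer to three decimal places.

2.008 Fe apfu

FeO: 70.68/71.844 = 0.98380 mol → 0.98380 mol Fe, 0.98380 mol O.
SiO2: 29.33/60.083 = 0.48816 mol → 0.48816 mol Si, 0.97632 mol O.
Total oxygen = 1.96012 mol. Normalization factor = 4/1.96012 = 2.04069.
Fe per 4 O = 0.98380 × 2.04069 = 2.008.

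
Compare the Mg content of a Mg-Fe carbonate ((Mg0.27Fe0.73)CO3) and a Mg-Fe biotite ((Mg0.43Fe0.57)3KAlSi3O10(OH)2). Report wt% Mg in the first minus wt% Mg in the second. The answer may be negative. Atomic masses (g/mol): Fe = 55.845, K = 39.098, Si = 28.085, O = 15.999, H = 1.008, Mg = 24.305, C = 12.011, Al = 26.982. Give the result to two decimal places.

-0.54 percentage points

Mg in (Mg0.27Fe0.73)CO3: molar mass 107.337 g/mol; 0.27×24.305 = 6.562 g → 6.11 wt%.
Mg in (Mg0.43Fe0.57)3KAlSi3O10(OH)2: molar mass 471.187 g/mol; 1.29×24.305 = 31.353 g → 6.65 wt%.
Difference = 6.11 − 6.65 = -0.54 percentage points.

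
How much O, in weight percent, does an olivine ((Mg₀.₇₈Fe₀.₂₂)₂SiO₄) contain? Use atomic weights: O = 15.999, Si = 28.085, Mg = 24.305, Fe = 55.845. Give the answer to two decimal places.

41.40 weight percent

Formula mass = 1.56×24.305 + 0.44×55.845 + 1×28.085 + 4×15.999 = 154.569 g/mol, of which 63.996 g is O.
So O makes up 63.996/154.569 = 0.4140 of the mass, i.e. 41.40%.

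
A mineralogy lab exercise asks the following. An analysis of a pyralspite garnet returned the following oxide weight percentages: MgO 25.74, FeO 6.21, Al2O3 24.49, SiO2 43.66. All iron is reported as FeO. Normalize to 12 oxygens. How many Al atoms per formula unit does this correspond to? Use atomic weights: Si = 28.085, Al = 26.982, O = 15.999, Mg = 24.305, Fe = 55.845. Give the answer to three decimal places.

1.988 Al apfu

MgO (M=40.304): mol = 0.63865; Mg = 0.63865, O = 0.63865.
FeO (M=71.844): mol = 0.08644; Fe = 0.08644, O = 0.08644.
Al2O3 (M=101.961): mol = 0.24019; Al = 0.48038, O = 0.72057.
SiO2 (M=60.083): mol = 0.72666; Si = 0.72666, O = 1.45332.
ΣO = 2.89898; factor = 12/ΣO = 4.13939.
Al apfu = 0.48038 × 4.13939 = 1.988.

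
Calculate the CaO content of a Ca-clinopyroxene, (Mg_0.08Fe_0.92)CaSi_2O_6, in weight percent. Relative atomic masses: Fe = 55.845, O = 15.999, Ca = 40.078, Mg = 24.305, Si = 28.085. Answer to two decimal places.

22.84 wt%

M((Mg_0.08Fe_0.92)CaSi_2O_6) = 245.564 g/mol; M(CaO) = 56.077 g/mol.
Moles CaO per formula unit = 1 Ca ÷ 1 = 1.0000.
CaO fraction = (1.0000 × 56.077) / 245.564 = 56.077/245.564 = 0.2284.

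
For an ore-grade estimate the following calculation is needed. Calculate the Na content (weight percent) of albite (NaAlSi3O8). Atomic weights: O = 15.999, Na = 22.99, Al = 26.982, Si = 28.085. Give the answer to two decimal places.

8.77 weight percent

Formula mass = 1·22.99 + 1·26.982 + 3·28.085 + 8·15.999 = 262.219 g/mol, of which 22.990 g is Na.
So Na makes up 22.990/262.219 = 0.0877 of the mass, i.e. 8.77%.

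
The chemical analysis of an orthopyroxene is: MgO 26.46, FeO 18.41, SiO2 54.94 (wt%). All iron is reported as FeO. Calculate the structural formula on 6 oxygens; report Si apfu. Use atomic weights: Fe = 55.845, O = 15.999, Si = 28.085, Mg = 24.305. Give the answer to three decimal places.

2.001 Si apfu

MgO (M=40.304): mol = 0.65651; Mg = 0.65651, O = 0.65651.
FeO (M=71.844): mol = 0.25625; Fe = 0.25625, O = 0.25625.
SiO2 (M=60.083): mol = 0.91440; Si = 0.91440, O = 1.82880.
ΣO = 2.74156; factor = 6/ΣO = 2.18853.
Si apfu = 0.91440 × 2.18853 = 2.001.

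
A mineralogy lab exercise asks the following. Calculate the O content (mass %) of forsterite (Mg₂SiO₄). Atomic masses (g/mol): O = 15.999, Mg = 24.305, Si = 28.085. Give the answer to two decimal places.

M(Mg₂SiO₄) = 140.691 g/mol.
O contributes 4 × 15.999 = 63.996 g per mole.
63.996/140.691 = 0.4549 → 45.49%.

45.49 mass %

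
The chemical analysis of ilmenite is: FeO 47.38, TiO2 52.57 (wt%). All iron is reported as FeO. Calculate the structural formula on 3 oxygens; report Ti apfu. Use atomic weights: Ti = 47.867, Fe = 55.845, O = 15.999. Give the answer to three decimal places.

0.999 Ti apfu

FeO: 47.38/71.844 = 0.65948 mol → 0.65948 mol Fe, 0.65948 mol O.
TiO2: 52.57/79.865 = 0.65824 mol → 0.65824 mol Ti, 1.31648 mol O.
Total oxygen = 1.97596 mol. Normalization factor = 3/1.97596 = 1.51825.
Ti per 3 O = 0.65824 × 1.51825 = 0.999.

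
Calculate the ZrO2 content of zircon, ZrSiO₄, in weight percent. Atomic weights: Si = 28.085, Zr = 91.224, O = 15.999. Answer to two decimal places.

67.22 wt%

M(ZrSiO₄) = 183.305 g/mol; M(ZrO2) = 123.222 g/mol.
Moles ZrO2 per formula unit = 1 Zr ÷ 1 = 1.0000.
ZrO2 fraction = (1.0000 × 123.222) / 183.305 = 123.222/183.305 = 0.6722.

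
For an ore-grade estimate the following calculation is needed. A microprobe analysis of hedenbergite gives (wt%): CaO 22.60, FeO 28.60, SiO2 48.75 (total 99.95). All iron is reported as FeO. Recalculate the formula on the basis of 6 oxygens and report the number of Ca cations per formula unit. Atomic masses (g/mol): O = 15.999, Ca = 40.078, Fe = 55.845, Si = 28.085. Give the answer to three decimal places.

CaO (M=56.077): mol = 0.40302; Ca = 0.40302, O = 0.40302.
FeO (M=71.844): mol = 0.39808; Fe = 0.39808, O = 0.39808.
SiO2 (M=60.083): mol = 0.81138; Si = 0.81138, O = 1.62276.
ΣO = 2.42386; factor = 6/ΣO = 2.47539.
Ca apfu = 0.40302 × 2.47539 = 0.998.

0.998 Ca apfu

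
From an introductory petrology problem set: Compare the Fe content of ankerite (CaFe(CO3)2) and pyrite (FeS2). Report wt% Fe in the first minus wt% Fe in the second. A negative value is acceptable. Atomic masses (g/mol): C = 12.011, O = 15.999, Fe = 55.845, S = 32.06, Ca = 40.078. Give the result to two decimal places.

-20.69 percentage points

First mineral: 55.845 g Fe in 215.939 g formula = 25.86 wt% Fe.
Second mineral: 55.845 g Fe in 119.965 g formula = 46.55 wt% Fe.
25.86% − 46.55% gives a difference of -20.69 percentage points.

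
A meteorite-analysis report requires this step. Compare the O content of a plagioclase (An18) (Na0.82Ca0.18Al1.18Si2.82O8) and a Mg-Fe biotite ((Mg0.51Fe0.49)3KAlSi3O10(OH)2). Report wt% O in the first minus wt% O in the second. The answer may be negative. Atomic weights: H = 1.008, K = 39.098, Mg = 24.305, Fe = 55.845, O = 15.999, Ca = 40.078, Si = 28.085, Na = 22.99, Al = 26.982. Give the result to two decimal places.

6.87 percentage points

M(Na0.82Ca0.18Al1.18Si2.82O8) = 265.096 g/mol, so wt% O = 127.992/265.096 × 100 = 48.28%.
M((Mg0.51Fe0.49)3KAlSi3O10(OH)2) = 463.618 g/mol, so wt% O = 191.988/463.618 × 100 = 41.41%.
48.28 − 41.41 = 6.87 pp.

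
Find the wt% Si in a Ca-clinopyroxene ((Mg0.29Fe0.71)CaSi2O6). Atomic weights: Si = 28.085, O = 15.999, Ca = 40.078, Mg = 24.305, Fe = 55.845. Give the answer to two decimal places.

23.51 wt%

Formula mass = 0.29×24.305 + 0.71×55.845 + 1×40.078 + 2×28.085 + 6×15.999 = 238.940 g/mol, of which 56.170 g is Si.
So Si makes up 56.170/238.940 = 0.2351 of the mass, i.e. 23.51%.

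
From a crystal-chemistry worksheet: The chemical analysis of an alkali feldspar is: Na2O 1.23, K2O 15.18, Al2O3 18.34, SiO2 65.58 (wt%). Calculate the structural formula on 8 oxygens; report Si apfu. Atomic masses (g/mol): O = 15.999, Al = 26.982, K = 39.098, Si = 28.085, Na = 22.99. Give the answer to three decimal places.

1.23 wt% Na2O ÷ 61.979 g/mol = 0.01985 mol, giving 0.03970 Na and 0.01985 O.
15.18 wt% K2O ÷ 94.195 g/mol = 0.16116 mol, giving 0.32232 K and 0.16116 O.
18.34 wt% Al2O3 ÷ 101.961 g/mol = 0.17987 mol, giving 0.35974 Al and 0.53961 O.
65.58 wt% SiO2 ÷ 60.083 g/mol = 1.09149 mol, giving 1.09149 Si and 2.18298 O.
Oxygen sums to 2.90360; scaling by 8/2.90360 = 2.75520 puts the formula on 8 O.
Si: 1.09149 × 2.75520 = 3.007 atoms per formula unit.

3.007 Si apfu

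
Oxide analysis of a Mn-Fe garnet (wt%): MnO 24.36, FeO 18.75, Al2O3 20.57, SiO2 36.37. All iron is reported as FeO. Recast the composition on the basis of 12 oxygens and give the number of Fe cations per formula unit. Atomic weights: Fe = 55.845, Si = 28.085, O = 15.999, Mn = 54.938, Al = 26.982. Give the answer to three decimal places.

MnO: 24.36/70.937 = 0.34340 mol → 0.34340 mol Mn, 0.34340 mol O.
FeO: 18.75/71.844 = 0.26098 mol → 0.26098 mol Fe, 0.26098 mol O.
Al2O3: 20.57/101.961 = 0.20174 mol → 0.40348 mol Al, 0.60522 mol O.
SiO2: 36.37/60.083 = 0.60533 mol → 0.60533 mol Si, 1.21066 mol O.
Total oxygen = 2.42026 mol. Normalization factor = 12/2.42026 = 4.95814.
Fe per 12 O = 0.26098 × 4.95814 = 1.294.

1.294 Fe apfu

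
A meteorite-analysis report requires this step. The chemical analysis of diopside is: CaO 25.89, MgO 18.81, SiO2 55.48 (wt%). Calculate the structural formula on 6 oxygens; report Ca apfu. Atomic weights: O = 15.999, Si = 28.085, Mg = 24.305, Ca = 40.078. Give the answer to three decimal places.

0.998 Ca apfu

25.89 wt% CaO ÷ 56.077 g/mol = 0.46169 mol, giving 0.46169 Ca and 0.46169 O.
18.81 wt% MgO ÷ 40.304 g/mol = 0.46670 mol, giving 0.46670 Mg and 0.46670 O.
55.48 wt% SiO2 ÷ 60.083 g/mol = 0.92339 mol, giving 0.92339 Si and 1.84678 O.
Oxygen sums to 2.77517; scaling by 6/2.77517 = 2.16203 puts the formula on 6 O.
Ca: 0.46169 × 2.16203 = 0.998 atoms per formula unit.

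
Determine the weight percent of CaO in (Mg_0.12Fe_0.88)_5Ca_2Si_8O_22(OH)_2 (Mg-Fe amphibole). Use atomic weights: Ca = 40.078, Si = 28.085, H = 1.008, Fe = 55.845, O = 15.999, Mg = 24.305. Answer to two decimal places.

Molar mass of (Mg_0.12Fe_0.88)_5Ca_2Si_8O_22(OH)_2 = 0.60·24.305 + 4.40·55.845 + 2·40.078 + 8·28.085 + 24·15.999 + 2·1.008 = 951.129 g/mol.
Each formula unit contains 2 Ca, equivalent to 2/1 = 2.0000 mol CaO.
M(CaO) = 1×40.078 + 1×15.999 = 56.077 g/mol.
Mass of CaO per formula unit = 2.0000 × 56.077 = 112.154 g.
CaO wt% = 112.154 / 951.129 × 100 = 11.79%.

11.79 wt%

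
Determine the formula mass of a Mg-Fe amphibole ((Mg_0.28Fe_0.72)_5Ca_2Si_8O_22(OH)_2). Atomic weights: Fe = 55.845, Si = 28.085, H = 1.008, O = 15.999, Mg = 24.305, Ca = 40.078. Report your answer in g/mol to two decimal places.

925.90 g/mol

M = 1.40(24.305) + 3.60(55.845) + 2(40.078) + 8(28.085) + 24(15.999) + 2(1.008)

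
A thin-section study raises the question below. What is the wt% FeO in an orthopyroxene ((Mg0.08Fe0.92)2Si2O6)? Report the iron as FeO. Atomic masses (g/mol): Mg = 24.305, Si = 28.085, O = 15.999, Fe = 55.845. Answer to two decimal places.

51.08 wt%

Molar mass of (Mg0.08Fe0.92)2Si2O6 = 0.16·24.305 + 1.84·55.845 + 2·28.085 + 6·15.999 = 258.808 g/mol.
Each formula unit contains 1.84 Fe, equivalent to 1.84/1 = 1.8400 mol FeO.
M(FeO) = 1×55.845 + 1×15.999 = 71.844 g/mol.
Mass of FeO per formula unit = 1.8400 × 71.844 = 132.193 g.
FeO wt% = 132.193 / 258.808 × 100 = 51.08%.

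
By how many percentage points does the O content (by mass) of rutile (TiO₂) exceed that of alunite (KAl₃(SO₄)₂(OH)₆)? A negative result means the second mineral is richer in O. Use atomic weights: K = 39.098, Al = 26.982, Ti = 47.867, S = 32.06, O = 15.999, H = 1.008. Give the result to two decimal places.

-14.01 percentage points

M(TiO₂) = 79.865 g/mol, so wt% O = 31.998/79.865 × 100 = 40.07%.
M(KAl₃(SO₄)₂(OH)₆) = 414.198 g/mol, so wt% O = 223.986/414.198 × 100 = 54.08%.
40.07 − 54.08 = -14.01 pp.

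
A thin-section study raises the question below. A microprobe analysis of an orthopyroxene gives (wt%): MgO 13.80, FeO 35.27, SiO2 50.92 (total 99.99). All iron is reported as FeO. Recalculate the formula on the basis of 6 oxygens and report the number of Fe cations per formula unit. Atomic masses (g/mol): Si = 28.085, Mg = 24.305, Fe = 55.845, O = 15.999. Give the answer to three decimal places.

1.165 Fe apfu

MgO: 13.80/40.304 = 0.34240 mol → 0.34240 mol Mg, 0.34240 mol O.
FeO: 35.27/71.844 = 0.49092 mol → 0.49092 mol Fe, 0.49092 mol O.
SiO2: 50.92/60.083 = 0.84749 mol → 0.84749 mol Si, 1.69498 mol O.
Total oxygen = 2.52830 mol. Normalization factor = 6/2.52830 = 2.37314.
Fe per 6 O = 0.49092 × 2.37314 = 1.165.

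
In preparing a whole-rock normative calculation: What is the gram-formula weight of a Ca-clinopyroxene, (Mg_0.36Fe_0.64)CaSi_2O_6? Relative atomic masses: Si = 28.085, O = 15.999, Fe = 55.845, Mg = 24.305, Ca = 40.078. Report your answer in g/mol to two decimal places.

236.73 g/mol

M = 0.36(24.305) + 0.64(55.845) + 1(40.078) + 2(28.085) + 6(15.999)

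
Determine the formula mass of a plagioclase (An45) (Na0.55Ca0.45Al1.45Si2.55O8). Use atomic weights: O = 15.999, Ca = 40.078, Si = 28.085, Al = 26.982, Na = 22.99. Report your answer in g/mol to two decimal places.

269.41 g/mol

The formula mass is the sum 0.55×22.99 + 0.45×40.078 + 1.45×26.982 + 2.55×28.085 + 8×15.999.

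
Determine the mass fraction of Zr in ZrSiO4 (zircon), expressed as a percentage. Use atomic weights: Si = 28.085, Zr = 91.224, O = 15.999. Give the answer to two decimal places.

49.77 mass %

Molar mass of ZrSiO4: 1*91.224 + 1*28.085 + 4*15.999 = 183.305 g/mol.
Mass of Zr per formula unit: 1 × 91.224 = 91.224 g.
Weight fraction Zr = 91.224 / 183.305 = 0.4977.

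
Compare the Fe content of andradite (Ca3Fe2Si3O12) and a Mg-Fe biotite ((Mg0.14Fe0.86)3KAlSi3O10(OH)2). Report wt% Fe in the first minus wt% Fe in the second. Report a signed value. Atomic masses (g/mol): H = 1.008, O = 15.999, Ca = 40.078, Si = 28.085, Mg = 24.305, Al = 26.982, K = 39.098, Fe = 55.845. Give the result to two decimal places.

-6.92 percentage points

Fe in Ca3Fe2Si3O12: molar mass 508.167 g/mol; 2×55.845 = 111.690 g → 21.98 wt%.
Fe in (Mg0.14Fe0.86)3KAlSi3O10(OH)2: molar mass 498.627 g/mol; 2.58×55.845 = 144.080 g → 28.90 wt%.
Difference = 21.98 − 28.90 = -6.92 percentage points.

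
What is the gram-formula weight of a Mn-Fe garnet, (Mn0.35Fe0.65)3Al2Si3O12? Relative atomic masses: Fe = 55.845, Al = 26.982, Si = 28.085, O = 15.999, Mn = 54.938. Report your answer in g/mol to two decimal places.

The formula mass is the sum 1.05·54.938 + 1.95·55.845 + 2·26.982 + 3·28.085 + 12·15.999.

496.79 g/mol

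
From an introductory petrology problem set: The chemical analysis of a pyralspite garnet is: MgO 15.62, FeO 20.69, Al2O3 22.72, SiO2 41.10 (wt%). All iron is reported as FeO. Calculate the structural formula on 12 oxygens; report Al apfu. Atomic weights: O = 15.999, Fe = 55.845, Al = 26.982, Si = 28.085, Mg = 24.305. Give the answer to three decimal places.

MgO: 15.62/40.304 = 0.38755 mol → 0.38755 mol Mg, 0.38755 mol O.
FeO: 20.69/71.844 = 0.28799 mol → 0.28799 mol Fe, 0.28799 mol O.
Al2O3: 22.72/101.961 = 0.22283 mol → 0.44566 mol Al, 0.66849 mol O.
SiO2: 41.10/60.083 = 0.68405 mol → 0.68405 mol Si, 1.36810 mol O.
Total oxygen = 2.71213 mol. Normalization factor = 12/2.71213 = 4.42457.
Al per 12 O = 0.44566 × 4.42457 = 1.972.

1.972 Al apfu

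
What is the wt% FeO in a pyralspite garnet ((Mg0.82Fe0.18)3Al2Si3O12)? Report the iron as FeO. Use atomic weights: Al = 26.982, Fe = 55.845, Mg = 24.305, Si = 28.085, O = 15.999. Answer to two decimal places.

Molar mass of (Mg0.82Fe0.18)3Al2Si3O12 = 2.46·24.305 + 0.54·55.845 + 2·26.982 + 3·28.085 + 12·15.999 = 420.154 g/mol.
Each formula unit contains 0.54 Fe, equivalent to 0.54/1 = 0.5400 mol FeO.
M(FeO) = 1×55.845 + 1×15.999 = 71.844 g/mol.
Mass of FeO per formula unit = 0.5400 × 71.844 = 38.796 g.
FeO wt% = 38.796 / 420.154 × 100 = 9.23%.

9.23 wt%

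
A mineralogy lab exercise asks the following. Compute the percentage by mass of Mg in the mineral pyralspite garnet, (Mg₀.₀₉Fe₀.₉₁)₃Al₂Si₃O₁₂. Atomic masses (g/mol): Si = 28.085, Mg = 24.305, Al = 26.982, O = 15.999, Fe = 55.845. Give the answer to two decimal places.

Molar mass of (Mg₀.₀₉Fe₀.₉₁)₃Al₂Si₃O₁₂: 0.27·24.305 + 2.73·55.845 + 2·26.982 + 3·28.085 + 12·15.999 = 489.226 g/mol.
Mass of Mg per formula unit: 0.27 × 24.305 = 6.562 g.
Weight fraction Mg = 6.562 / 489.226 = 0.0134.

1.34 weight percent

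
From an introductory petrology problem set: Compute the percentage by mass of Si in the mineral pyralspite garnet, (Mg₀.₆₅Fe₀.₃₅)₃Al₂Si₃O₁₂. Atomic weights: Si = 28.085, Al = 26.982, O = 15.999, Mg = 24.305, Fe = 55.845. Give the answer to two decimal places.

Formula mass = 1.95·24.305 + 1.05·55.845 + 2·26.982 + 3·28.085 + 12·15.999 = 436.239 g/mol, of which 84.255 g is Si.
So Si makes up 84.255/436.239 = 0.1931 of the mass, i.e. 19.31%.

19.31 wt%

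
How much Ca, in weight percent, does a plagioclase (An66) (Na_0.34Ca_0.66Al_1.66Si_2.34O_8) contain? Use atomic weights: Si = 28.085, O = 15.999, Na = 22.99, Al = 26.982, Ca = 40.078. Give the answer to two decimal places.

Molar mass of Na_0.34Ca_0.66Al_1.66Si_2.34O_8: 0.34*22.99 + 0.66*40.078 + 1.66*26.982 + 2.34*28.085 + 8*15.999 = 272.769 g/mol.
Mass of Ca per formula unit: 0.66 × 40.078 = 26.451 g.
Weight fraction Ca = 26.451 / 272.769 = 0.0970.

9.70 weight percent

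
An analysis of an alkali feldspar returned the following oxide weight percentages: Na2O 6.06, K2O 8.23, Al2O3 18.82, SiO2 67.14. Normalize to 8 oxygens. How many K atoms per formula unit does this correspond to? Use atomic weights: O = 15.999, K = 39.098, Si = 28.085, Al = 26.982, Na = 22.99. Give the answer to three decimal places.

6.06 wt% Na2O ÷ 61.979 g/mol = 0.09778 mol, giving 0.19556 Na and 0.09778 O.
8.23 wt% K2O ÷ 94.195 g/mol = 0.08737 mol, giving 0.17474 K and 0.08737 O.
18.82 wt% Al2O3 ÷ 101.961 g/mol = 0.18458 mol, giving 0.36916 Al and 0.55374 O.
67.14 wt% SiO2 ÷ 60.083 g/mol = 1.11745 mol, giving 1.11745 Si and 2.23490 O.
Oxygen sums to 2.97379; scaling by 8/2.97379 = 2.69017 puts the formula on 8 O.
K: 0.17474 × 2.69017 = 0.470 atoms per formula unit.

0.470 K apfu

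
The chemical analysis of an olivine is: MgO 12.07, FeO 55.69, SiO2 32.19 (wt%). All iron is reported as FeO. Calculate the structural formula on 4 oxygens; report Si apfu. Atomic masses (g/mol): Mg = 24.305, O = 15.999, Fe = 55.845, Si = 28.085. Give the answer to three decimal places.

MgO: 12.07/40.304 = 0.29947 mol → 0.29947 mol Mg, 0.29947 mol O.
FeO: 55.69/71.844 = 0.77515 mol → 0.77515 mol Fe, 0.77515 mol O.
SiO2: 32.19/60.083 = 0.53576 mol → 0.53576 mol Si, 1.07152 mol O.
Total oxygen = 2.14614 mol. Normalization factor = 4/2.14614 = 1.86381.
Si per 4 O = 0.53576 × 1.86381 = 0.999.

0.999 Si apfu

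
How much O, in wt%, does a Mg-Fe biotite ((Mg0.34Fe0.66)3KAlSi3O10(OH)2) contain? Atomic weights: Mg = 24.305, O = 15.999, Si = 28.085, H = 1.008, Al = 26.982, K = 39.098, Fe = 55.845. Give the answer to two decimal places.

40.02 wt%

M((Mg0.34Fe0.66)3KAlSi3O10(OH)2) = 479.703 g/mol.
O contributes 12 × 15.999 = 191.988 g per mole.
191.988/479.703 = 0.4002 → 40.02%.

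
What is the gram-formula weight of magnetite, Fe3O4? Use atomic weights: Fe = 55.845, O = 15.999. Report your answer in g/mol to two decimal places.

Fe: 3 × 55.845 = 167.5350
O: 4 × 15.999 = 63.9960
Summing the contributions gives the formula mass.

231.53 g/mol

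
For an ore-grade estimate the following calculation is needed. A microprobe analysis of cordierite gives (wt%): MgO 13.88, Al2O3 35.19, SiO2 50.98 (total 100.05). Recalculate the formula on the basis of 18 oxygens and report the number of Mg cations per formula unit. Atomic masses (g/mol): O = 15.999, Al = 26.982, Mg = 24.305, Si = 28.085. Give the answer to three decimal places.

2.015 Mg apfu

MgO (M=40.304): mol = 0.34438; Mg = 0.34438, O = 0.34438.
Al2O3 (M=101.961): mol = 0.34513; Al = 0.69026, O = 1.03539.
SiO2 (M=60.083): mol = 0.84849; Si = 0.84849, O = 1.69698.
ΣO = 3.07675; factor = 18/ΣO = 5.85033.
Mg apfu = 0.34438 × 5.85033 = 2.015.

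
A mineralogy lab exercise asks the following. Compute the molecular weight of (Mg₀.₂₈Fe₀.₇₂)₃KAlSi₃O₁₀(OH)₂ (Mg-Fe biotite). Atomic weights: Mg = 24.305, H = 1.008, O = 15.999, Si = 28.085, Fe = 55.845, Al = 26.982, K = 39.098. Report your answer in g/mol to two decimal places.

485.38 g/mol

The formula mass is the sum 0.84*24.305 + 2.16*55.845 + 1*39.098 + 1*26.982 + 3*28.085 + 12*15.999 + 2*1.008.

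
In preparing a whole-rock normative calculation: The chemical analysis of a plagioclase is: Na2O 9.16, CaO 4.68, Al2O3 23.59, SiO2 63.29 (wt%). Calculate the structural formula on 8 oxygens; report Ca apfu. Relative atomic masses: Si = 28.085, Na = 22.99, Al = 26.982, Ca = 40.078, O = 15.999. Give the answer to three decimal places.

Na2O: 9.16/61.979 = 0.14779 mol → 0.29558 mol Na, 0.14779 mol O.
CaO: 4.68/56.077 = 0.08346 mol → 0.08346 mol Ca, 0.08346 mol O.
Al2O3: 23.59/101.961 = 0.23136 mol → 0.46272 mol Al, 0.69408 mol O.
SiO2: 63.29/60.083 = 1.05338 mol → 1.05338 mol Si, 2.10676 mol O.
Total oxygen = 3.03209 mol. Normalization factor = 8/3.03209 = 2.63844.
Ca per 8 O = 0.08346 × 2.63844 = 0.220.

0.220 Ca apfu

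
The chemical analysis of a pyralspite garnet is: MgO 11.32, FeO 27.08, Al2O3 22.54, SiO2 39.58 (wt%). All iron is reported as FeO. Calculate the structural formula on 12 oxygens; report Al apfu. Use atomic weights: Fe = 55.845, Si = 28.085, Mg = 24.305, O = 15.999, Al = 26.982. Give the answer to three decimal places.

MgO (M=40.304): mol = 0.28087; Mg = 0.28087, O = 0.28087.
FeO (M=71.844): mol = 0.37693; Fe = 0.37693, O = 0.37693.
Al2O3 (M=101.961): mol = 0.22106; Al = 0.44212, O = 0.66318.
SiO2 (M=60.083): mol = 0.65876; Si = 0.65876, O = 1.31752.
ΣO = 2.63850; factor = 12/ΣO = 4.54804.
Al apfu = 0.44212 × 4.54804 = 2.011.

2.011 Al apfu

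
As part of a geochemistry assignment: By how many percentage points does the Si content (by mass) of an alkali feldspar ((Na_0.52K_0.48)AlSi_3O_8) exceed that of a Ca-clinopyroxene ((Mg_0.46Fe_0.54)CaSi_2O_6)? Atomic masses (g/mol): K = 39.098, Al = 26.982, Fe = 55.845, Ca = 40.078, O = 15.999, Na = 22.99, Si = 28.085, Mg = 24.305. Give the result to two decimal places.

Si in (Na_0.52K_0.48)AlSi_3O_8: molar mass 269.951 g/mol; 3×28.085 = 84.255 g → 31.21 wt%.
Si in (Mg_0.46Fe_0.54)CaSi_2O_6: molar mass 233.579 g/mol; 2×28.085 = 56.170 g → 24.05 wt%.
Difference = 31.21 − 24.05 = 7.16 percentage points.

7.16 percentage points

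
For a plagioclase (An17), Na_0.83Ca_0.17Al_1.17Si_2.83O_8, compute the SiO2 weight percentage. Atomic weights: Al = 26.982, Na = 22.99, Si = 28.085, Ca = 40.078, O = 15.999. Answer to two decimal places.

64.18 wt%

Formula mass = 264.936 g/mol.
2.83 Si → 2.8300 mol SiO2 per formula unit; M(SiO2) = 60.083, so SiO2 mass = 170.035 g.
170.035/264.936 × 100 = 64.18 wt%.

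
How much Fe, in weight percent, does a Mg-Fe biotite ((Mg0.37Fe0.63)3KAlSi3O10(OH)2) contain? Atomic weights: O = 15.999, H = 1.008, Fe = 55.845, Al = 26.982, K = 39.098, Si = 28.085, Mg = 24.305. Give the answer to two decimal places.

Molar mass of (Mg0.37Fe0.63)3KAlSi3O10(OH)2: 1.11*24.305 + 1.89*55.845 + 1*39.098 + 1*26.982 + 3*28.085 + 12*15.999 + 2*1.008 = 476.865 g/mol.
Mass of Fe per formula unit: 1.89 × 55.845 = 105.547 g.
Weight fraction Fe = 105.547 / 476.865 = 0.2213.

22.13 weight percent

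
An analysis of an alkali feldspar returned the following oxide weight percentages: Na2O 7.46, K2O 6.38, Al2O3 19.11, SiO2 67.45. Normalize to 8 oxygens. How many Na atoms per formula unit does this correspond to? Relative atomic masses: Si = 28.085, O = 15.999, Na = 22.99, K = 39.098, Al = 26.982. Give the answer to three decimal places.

0.643 Na apfu

7.46 wt% Na2O ÷ 61.979 g/mol = 0.12036 mol, giving 0.24072 Na and 0.12036 O.
6.38 wt% K2O ÷ 94.195 g/mol = 0.06773 mol, giving 0.13546 K and 0.06773 O.
19.11 wt% Al2O3 ÷ 101.961 g/mol = 0.18742 mol, giving 0.37484 Al and 0.56226 O.
67.45 wt% SiO2 ÷ 60.083 g/mol = 1.12261 mol, giving 1.12261 Si and 2.24522 O.
Oxygen sums to 2.99557; scaling by 8/2.99557 = 2.67061 puts the formula on 8 O.
Na: 0.24072 × 2.67061 = 0.643 atoms per formula unit.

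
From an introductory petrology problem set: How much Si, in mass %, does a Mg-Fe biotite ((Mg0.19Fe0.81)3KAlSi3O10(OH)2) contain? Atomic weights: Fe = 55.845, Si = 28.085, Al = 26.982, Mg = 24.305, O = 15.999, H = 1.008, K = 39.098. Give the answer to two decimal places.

17.06 mass %

Molar mass of (Mg0.19Fe0.81)3KAlSi3O10(OH)2: 0.57×24.305 + 2.43×55.845 + 1×39.098 + 1×26.982 + 3×28.085 + 12×15.999 + 2×1.008 = 493.896 g/mol.
Mass of Si per formula unit: 3 × 28.085 = 84.255 g.
Weight fraction Si = 84.255 / 493.896 = 0.1706.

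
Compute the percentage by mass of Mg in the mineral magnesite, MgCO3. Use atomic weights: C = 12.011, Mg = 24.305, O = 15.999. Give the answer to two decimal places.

28.83 weight percent

Formula mass = 1×24.305 + 1×12.011 + 3×15.999 = 84.313 g/mol, of which 24.305 g is Mg.
So Mg makes up 24.305/84.313 = 0.2883 of the mass, i.e. 28.83%.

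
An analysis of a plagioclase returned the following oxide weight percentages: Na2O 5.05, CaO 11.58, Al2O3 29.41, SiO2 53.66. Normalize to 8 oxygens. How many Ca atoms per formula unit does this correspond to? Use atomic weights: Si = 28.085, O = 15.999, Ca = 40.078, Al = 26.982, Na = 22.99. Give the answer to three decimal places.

Na2O: 5.05/61.979 = 0.08148 mol → 0.16296 mol Na, 0.08148 mol O.
CaO: 11.58/56.077 = 0.20650 mol → 0.20650 mol Ca, 0.20650 mol O.
Al2O3: 29.41/101.961 = 0.28844 mol → 0.57688 mol Al, 0.86532 mol O.
SiO2: 53.66/60.083 = 0.89310 mol → 0.89310 mol Si, 1.78620 mol O.
Total oxygen = 2.93950 mol. Normalization factor = 8/2.93950 = 2.72155.
Ca per 8 O = 0.20650 × 2.72155 = 0.562.

0.562 Ca apfu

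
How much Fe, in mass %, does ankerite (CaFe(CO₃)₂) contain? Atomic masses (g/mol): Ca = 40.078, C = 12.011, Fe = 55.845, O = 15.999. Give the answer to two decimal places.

Formula mass = 1×40.078 + 1×55.845 + 2×12.011 + 6×15.999 = 215.939 g/mol, of which 55.845 g is Fe.
So Fe makes up 55.845/215.939 = 0.2586 of the mass, i.e. 25.86%.

25.86 mass %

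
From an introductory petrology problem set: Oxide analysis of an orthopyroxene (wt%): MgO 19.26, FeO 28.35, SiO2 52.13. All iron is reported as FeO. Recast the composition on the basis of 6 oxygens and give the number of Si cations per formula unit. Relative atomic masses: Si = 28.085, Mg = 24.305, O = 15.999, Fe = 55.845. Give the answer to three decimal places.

MgO: 19.26/40.304 = 0.47787 mol → 0.47787 mol Mg, 0.47787 mol O.
FeO: 28.35/71.844 = 0.39460 mol → 0.39460 mol Fe, 0.39460 mol O.
SiO2: 52.13/60.083 = 0.86763 mol → 0.86763 mol Si, 1.73526 mol O.
Total oxygen = 2.60773 mol. Normalization factor = 6/2.60773 = 2.30085.
Si per 6 O = 0.86763 × 2.30085 = 1.996.

1.996 Si apfu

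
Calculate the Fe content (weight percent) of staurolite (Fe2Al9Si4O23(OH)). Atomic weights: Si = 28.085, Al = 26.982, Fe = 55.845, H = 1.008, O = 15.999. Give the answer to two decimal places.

Molar mass of Fe2Al9Si4O23(OH): 2·55.845 + 9·26.982 + 4·28.085 + 24·15.999 + 1·1.008 = 851.852 g/mol.
Mass of Fe per formula unit: 2 × 55.845 = 111.690 g.
Weight fraction Fe = 111.690 / 851.852 = 0.1311.

13.11 weight percent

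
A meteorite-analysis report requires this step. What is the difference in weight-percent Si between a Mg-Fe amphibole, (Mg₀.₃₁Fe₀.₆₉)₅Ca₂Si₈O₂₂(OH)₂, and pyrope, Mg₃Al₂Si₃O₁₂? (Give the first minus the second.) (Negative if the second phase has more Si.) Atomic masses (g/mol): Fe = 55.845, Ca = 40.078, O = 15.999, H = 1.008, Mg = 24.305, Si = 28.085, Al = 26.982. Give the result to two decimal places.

3.49 percentage points

First mineral: 224.680 g Si in 921.166 g formula = 24.39 wt% Si.
Second mineral: 84.255 g Si in 403.122 g formula = 20.90 wt% Si.
24.39% − 20.90% gives a difference of 3.49 percentage points.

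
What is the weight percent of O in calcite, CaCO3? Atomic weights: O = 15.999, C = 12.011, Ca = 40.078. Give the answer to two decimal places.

47.96 mass %

M(CaCO3) = 100.086 g/mol.
O contributes 3 × 15.999 = 47.997 g per mole.
47.997/100.086 = 0.4796 → 47.96%.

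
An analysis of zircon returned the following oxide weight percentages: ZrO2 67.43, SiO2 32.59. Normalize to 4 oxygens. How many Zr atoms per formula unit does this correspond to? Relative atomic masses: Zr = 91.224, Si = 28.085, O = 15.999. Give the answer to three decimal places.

1.004 Zr apfu

ZrO2 (M=123.222): mol = 0.54722; Zr = 0.54722, O = 1.09444.
SiO2 (M=60.083): mol = 0.54242; Si = 0.54242, O = 1.08484.
ΣO = 2.17928; factor = 4/ΣO = 1.83547.
Zr apfu = 0.54722 × 1.83547 = 1.004.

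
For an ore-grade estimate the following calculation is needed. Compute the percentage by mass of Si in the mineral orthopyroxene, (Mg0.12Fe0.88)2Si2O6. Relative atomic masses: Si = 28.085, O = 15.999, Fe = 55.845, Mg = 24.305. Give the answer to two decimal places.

21.92 wt%

M((Mg0.12Fe0.88)2Si2O6) = 256.284 g/mol.
Si contributes 2 × 28.085 = 56.170 g per mole.
56.170/256.284 = 0.2192 → 21.92%.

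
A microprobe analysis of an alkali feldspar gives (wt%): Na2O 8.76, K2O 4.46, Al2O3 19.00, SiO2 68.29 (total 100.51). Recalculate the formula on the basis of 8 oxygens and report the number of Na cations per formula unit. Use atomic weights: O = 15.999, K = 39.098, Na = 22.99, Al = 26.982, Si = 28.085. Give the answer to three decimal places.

0.749 Na apfu

8.76 wt% Na2O ÷ 61.979 g/mol = 0.14134 mol, giving 0.28268 Na and 0.14134 O.
4.46 wt% K2O ÷ 94.195 g/mol = 0.04735 mol, giving 0.09470 K and 0.04735 O.
19.00 wt% Al2O3 ÷ 101.961 g/mol = 0.18635 mol, giving 0.37270 Al and 0.55905 O.
68.29 wt% SiO2 ÷ 60.083 g/mol = 1.13659 mol, giving 1.13659 Si and 2.27318 O.
Oxygen sums to 3.02092; scaling by 8/3.02092 = 2.64820 puts the formula on 8 O.
Na: 0.28268 × 2.64820 = 0.749 atoms per formula unit.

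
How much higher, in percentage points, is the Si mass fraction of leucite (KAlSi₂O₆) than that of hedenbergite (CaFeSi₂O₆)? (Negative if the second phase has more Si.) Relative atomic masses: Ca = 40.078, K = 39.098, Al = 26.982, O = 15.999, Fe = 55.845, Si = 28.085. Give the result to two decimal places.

Si in KAlSi₂O₆: molar mass 218.244 g/mol; 2×28.085 = 56.170 g → 25.74 wt%.
Si in CaFeSi₂O₆: molar mass 248.087 g/mol; 2×28.085 = 56.170 g → 22.64 wt%.
Difference = 25.74 − 22.64 = 3.10 percentage points.

3.10 percentage points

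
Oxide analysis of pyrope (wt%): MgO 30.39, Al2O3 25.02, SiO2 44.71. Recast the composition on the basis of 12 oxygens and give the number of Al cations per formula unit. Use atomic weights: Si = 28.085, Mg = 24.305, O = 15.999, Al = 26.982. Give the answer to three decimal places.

1.977 Al apfu

MgO: 30.39/40.304 = 0.75402 mol → 0.75402 mol Mg, 0.75402 mol O.
Al2O3: 25.02/101.961 = 0.24539 mol → 0.49078 mol Al, 0.73617 mol O.
SiO2: 44.71/60.083 = 0.74414 mol → 0.74414 mol Si, 1.48828 mol O.
Total oxygen = 2.97847 mol. Normalization factor = 12/2.97847 = 4.02891.
Al per 12 O = 0.49078 × 4.02891 = 1.977.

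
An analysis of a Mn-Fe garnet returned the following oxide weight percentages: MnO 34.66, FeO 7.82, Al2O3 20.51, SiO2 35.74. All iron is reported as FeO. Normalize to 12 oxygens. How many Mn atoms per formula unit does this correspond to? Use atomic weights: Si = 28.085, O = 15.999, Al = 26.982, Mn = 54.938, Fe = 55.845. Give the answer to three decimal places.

2.453 Mn apfu

MnO (M=70.937): mol = 0.48860; Mn = 0.48860, O = 0.48860.
FeO (M=71.844): mol = 0.10885; Fe = 0.10885, O = 0.10885.
Al2O3 (M=101.961): mol = 0.20116; Al = 0.40232, O = 0.60348.
SiO2 (M=60.083): mol = 0.59484; Si = 0.59484, O = 1.18968.
ΣO = 2.39061; factor = 12/ΣO = 5.01964.
Mn apfu = 0.48860 × 5.01964 = 2.453.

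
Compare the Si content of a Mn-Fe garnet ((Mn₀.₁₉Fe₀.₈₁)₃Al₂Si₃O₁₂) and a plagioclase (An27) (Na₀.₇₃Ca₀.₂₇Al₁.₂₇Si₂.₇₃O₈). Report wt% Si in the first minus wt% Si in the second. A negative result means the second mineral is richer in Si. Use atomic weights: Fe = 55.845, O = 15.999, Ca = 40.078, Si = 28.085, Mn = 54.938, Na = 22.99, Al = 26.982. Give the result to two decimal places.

-11.82 percentage points

M((Mn₀.₁₉Fe₀.₈₁)₃Al₂Si₃O₁₂) = 497.225 g/mol, so wt% Si = 84.255/497.225 × 100 = 16.95%.
M(Na₀.₇₃Ca₀.₂₇Al₁.₂₇Si₂.₇₃O₈) = 266.535 g/mol, so wt% Si = 76.672/266.535 × 100 = 28.77%.
16.95 − 28.77 = -11.82 pp.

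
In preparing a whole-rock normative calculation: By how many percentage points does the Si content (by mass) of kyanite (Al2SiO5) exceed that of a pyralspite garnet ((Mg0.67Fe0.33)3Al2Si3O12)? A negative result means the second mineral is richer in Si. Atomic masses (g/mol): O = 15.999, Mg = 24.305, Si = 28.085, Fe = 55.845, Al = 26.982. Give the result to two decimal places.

-2.07 percentage points

Si in Al2SiO5: molar mass 162.044 g/mol; 1×28.085 = 28.085 g → 17.33 wt%.
Si in (Mg0.67Fe0.33)3Al2Si3O12: molar mass 434.347 g/mol; 3×28.085 = 84.255 g → 19.40 wt%.
Difference = 17.33 − 19.40 = -2.07 percentage points.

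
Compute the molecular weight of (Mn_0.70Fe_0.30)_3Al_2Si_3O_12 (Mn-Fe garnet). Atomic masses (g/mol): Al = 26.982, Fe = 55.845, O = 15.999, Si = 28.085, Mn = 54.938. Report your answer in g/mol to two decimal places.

M = 2.10*54.938 + 0.90*55.845 + 2*26.982 + 3*28.085 + 12*15.999

495.84 g/mol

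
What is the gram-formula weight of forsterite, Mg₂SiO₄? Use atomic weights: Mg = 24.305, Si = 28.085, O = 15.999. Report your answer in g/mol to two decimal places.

140.69 g/mol

The formula mass is the sum 2·24.305 + 1·28.085 + 4·15.999.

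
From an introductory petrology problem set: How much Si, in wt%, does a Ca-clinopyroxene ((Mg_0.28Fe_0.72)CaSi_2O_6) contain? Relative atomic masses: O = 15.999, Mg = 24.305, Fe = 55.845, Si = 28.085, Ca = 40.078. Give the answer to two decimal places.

23.48 wt%

Molar mass of (Mg_0.28Fe_0.72)CaSi_2O_6: 0.28·24.305 + 0.72·55.845 + 1·40.078 + 2·28.085 + 6·15.999 = 239.256 g/mol.
Mass of Si per formula unit: 2 × 28.085 = 56.170 g.
Weight fraction Si = 56.170 / 239.256 = 0.2348.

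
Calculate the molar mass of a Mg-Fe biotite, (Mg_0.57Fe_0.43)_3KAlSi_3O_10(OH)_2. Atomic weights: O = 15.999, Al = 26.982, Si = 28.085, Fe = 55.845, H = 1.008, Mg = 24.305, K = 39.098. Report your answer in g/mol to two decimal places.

457.94 g/mol

The formula mass is the sum 1.71(24.305) + 1.29(55.845) + 1(39.098) + 1(26.982) + 3(28.085) + 12(15.999) + 2(1.008).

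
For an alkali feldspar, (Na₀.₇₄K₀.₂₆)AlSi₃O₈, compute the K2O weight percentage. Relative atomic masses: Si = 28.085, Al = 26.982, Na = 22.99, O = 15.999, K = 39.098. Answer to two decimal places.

4.60 wt%

Molar mass of (Na₀.₇₄K₀.₂₆)AlSi₃O₈ = 0.74*22.99 + 0.26*39.098 + 1*26.982 + 3*28.085 + 8*15.999 = 266.407 g/mol.
Each formula unit contains 0.26 K, equivalent to 0.26/2 = 0.1300 mol K2O.
M(K2O) = 2×39.098 + 1×15.999 = 94.195 g/mol.
Mass of K2O per formula unit = 0.1300 × 94.195 = 12.245 g.
K2O wt% = 12.245 / 266.407 × 100 = 4.60%.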